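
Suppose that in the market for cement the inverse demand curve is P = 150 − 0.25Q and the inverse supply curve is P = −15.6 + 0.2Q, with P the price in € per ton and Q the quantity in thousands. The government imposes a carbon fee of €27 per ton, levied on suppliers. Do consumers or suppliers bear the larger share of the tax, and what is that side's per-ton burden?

Rewrite in direct form: Qd = 600 − 4P and Qs = 5P + 78.
Before the tax: set 600 − 4P = 5P + 78 → P* = €58, Q* = 368.
With the tax collected from suppliers, supply shifts: Qs = 5(P − 27) + 78.
New equilibrium: consumers pay €73, suppliers receive €46, Q = 308. (Wedge: Pb − Ps = 27.)
Per-ton burden: consumers €15, suppliers €12.
Consumers take the larger share because demand is less price-elastic here (demand slope 4 vs supply slope 5).

Consumers bear the larger share: €15 per ton.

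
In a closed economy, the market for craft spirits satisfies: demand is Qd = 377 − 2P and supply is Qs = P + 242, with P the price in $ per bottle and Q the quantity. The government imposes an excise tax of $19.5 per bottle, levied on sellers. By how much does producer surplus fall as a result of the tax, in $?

Without the tax, 377 − 2P = P + 242 gives 3P = 135, so P* = $45 and Q* = 287.
With the tax collected from sellers, supply shifts: Qs = (P − 19.5) + 242.
Solving gives Q = 274 with consumers paying $51.5 and sellers receiving $32 (the $19.5 wedge).
ΔPS is the trapezoid between Q = 274 and Q = 287 of height $13: ½ · (287 + 274) · 13 = $3646.5.

Producer surplus falls by $3646.5.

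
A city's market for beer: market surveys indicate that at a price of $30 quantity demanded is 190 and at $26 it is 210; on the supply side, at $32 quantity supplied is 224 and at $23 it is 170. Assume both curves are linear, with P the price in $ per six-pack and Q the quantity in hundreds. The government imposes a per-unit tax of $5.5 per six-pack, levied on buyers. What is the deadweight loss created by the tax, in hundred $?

Deadweight loss = $41.25 hundred.

Demand slope: (210 − 190)/(26 − 30) = -5, so Qd = 340 − 5P.
Supply slope: (170 − 224)/(23 − 32) = 6, so Qs = 6P + 32.
Without the tax, 340 − 5P = 6P + 32 gives 11P = 308, so P* = $28 and Q* = 200.
With the tax collected from buyers, demand (in seller-price terms) shifts: Qd = 340 − 5(P + 5.5).
New equilibrium: buyers pay $31, producers receive $25.5, Q = 185. (Wedge: Pb − Ps = 5.5.)
Quantity falls by |ΔQ| = |200 − 185| = 15.
DWL = ½ · t · |ΔQ| = ½ · 5.5 · 15 = $41.25.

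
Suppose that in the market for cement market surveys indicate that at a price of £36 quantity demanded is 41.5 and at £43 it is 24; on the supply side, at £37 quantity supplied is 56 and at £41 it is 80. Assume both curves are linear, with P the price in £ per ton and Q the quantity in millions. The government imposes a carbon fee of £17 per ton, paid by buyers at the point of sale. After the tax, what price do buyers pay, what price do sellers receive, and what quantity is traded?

Buyers pay £47; sellers receive £30; quantity = 14.

Demand slope: (24 − 41.5)/(43 − 36) = -2.5, so Qd = 131.5 − 2.5P.
Supply slope: (80 − 56)/(41 − 37) = 6, so Qs = 6P − 166.
Before the tax: set 131.5 − 2.5P = 6P − 166 → P* = £35, Q* = 44.
With the tax collected from buyers, demand (in seller-price terms) shifts: Qd = 131.5 − 2.5(P + 17).
Solving gives Q = 14 with buyers paying £47 and sellers receiving £30 (the £17 wedge).
The less price-elastic side of the market bears the larger share of a per-unit tax.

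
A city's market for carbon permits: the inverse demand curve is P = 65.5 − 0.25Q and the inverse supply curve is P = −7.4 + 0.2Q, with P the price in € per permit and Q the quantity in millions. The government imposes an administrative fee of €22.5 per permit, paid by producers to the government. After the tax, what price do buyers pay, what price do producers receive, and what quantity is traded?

Inverting to Q(P) form: Qd = 262 − 4P; Qs = 5P + 37.
Without the tax, 262 − 4P = 5P + 37 gives 9P = 225, so P* = €25 and Q* = 162.
With the tax collected from producers, supply shifts: Qs = 5(P − 22.5) + 37.
Solving gives Q = 112 with buyers paying €37.5 and producers receiving €15 (the €22.5 wedge).
The less price-elastic side of the market bears the larger share of a per-unit tax.

Buyers pay €37.5; producers receive €15; quantity = 112.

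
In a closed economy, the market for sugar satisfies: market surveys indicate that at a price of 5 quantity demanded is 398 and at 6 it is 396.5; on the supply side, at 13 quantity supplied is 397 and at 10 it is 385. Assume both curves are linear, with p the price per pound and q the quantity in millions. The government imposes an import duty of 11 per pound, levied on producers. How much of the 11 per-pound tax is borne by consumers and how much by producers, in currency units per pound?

Demand slope: (396.5 − 398)/(6 − 5) = -1.5, so qd = 405.5 − 1.5p.
Supply slope: (385 − 397)/(10 − 13) = 4, so qs = 4p + 345.
Without the tax, 405.5 − 1.5p = 4p + 345 gives 5.5p = 60.5, so p* = 11 and q* = 389.
With the tax collected from producers, supply shifts: qs = 4(p − 11) + 345.
New equilibrium: consumers pay 19, producers receive 8, q = 377. (Wedge: pb − ps = 11.)
Burden on consumers: 8; on producers: 3. (They sum to 11.)
The less price-elastic side of the market bears the larger share of a per-unit tax.

Consumers bear 8 per pound; producers bear 3 per pound.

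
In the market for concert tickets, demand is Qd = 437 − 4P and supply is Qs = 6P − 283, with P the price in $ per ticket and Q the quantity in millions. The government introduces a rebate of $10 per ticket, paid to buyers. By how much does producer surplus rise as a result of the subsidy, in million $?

Producer surplus rises by $644 million.

Before the subsidy: set 437 − 4P = 6P − 283 → P* = $72, Q* = 149.
With a per-unit subsidy paid to buyers, each effectively pays P − 10, so demand becomes Qd = 437 − 4(P − 10).
New equilibrium: buyers pay $66, suppliers receive $76, Q = 173. (Wedge: Pb − Ps = −10.)
ΔPS is the trapezoid between Q = 173 and Q = 149 of height $4: ½ · (149 + 173) · 4 = $644.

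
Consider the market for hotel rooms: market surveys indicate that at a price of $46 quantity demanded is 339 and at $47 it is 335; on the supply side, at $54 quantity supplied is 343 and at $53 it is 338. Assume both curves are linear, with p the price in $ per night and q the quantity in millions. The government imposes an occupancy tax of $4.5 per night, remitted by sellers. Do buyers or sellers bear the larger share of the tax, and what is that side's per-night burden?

Demand slope: (335 − 339)/(47 − 46) = -4, so qd = 523 − 4p.
Supply slope: (338 − 343)/(53 − 54) = 5, so qs = 5p + 73.
Without the tax, 523 − 4p = 5p + 73 gives 9p = 450, so p* = $50 and q* = 323.
With the tax collected from sellers, supply shifts: qs = 5(p − 4.5) + 73.
Solving gives q = 313 with buyers paying $52.5 and sellers receiving $48 (the $4.5 wedge).
Per-night burden: buyers $2.5, sellers $2.
Buyers take the larger share because demand is less price-elastic here (demand slope 4 vs supply slope 5).
The less price-elastic side of the market bears the larger share of a per-unit tax.

Buyers bear the larger share: $2.5 per night.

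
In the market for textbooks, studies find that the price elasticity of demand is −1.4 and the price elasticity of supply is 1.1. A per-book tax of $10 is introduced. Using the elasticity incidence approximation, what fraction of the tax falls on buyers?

Buyers' share ≈ 0.44.

Incidence ratio: buyers' share ≈ εs / (εs + |εd|) = 1.1 / (1.1 + 1.4) = 0.44.
Supply is the less elastic side, so buyers bear the smaller share.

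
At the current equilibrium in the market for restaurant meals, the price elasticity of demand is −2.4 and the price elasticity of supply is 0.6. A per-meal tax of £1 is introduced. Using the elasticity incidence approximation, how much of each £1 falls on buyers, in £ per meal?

Buyers bear ≈ £0.2 per meal.

Incidence ratio: buyers' share ≈ εs / (εs + |εd|) = 0.6 / (0.6 + 2.4) = 0.2.
So buyers bear ≈ 0.2 × £1 = £0.2; suppliers bear £0.8.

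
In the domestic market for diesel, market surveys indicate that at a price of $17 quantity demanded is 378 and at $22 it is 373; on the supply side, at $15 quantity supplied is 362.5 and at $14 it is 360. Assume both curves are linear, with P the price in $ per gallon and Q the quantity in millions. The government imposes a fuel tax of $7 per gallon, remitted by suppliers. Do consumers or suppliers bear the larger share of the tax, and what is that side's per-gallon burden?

Demand slope: (373 − 378)/(22 − 17) = -1, so Qd = 395 − P.
Supply slope: (360 − 362.5)/(14 − 15) = 2.5, so Qs = 2.5P + 325.
Before the tax: set 395 − P = 2.5P + 325 → P* = $20, Q* = 375.
With the tax collected from suppliers, supply shifts: Qs = 2.5(P − 7) + 325.
Solving gives Q = 370 with consumers paying $25 and suppliers receiving $18 (the $7 wedge).
Per-gallon burden: consumers $5, suppliers $2.
Consumers take the larger share because demand is less price-elastic here (demand slope 1 vs supply slope 2.5).
The less price-elastic side of the market bears the larger share of a per-unit tax.

Consumers bear the larger share: $5 per gallon.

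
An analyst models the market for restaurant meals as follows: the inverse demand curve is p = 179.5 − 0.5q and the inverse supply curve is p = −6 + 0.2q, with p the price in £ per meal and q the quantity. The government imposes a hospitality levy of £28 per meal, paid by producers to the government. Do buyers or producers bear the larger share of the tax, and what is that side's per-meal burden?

Inverting to q(p) form: qd = 359 − 2p; qs = 5p + 30.
Without the tax, 359 − 2p = 5p + 30 gives 7p = 329, so p* = £47 and q* = 265.
With the tax collected from producers, supply shifts: qs = 5(p − 28) + 30.
Solving gives q = 225 with buyers paying £67 and producers receiving £39 (the £28 wedge).
Per-meal burden: buyers £20, producers £8.
Buyers take the larger share because demand is less price-elastic here (demand slope 2 vs supply slope 5).

Buyers bear the larger share: £20 per meal.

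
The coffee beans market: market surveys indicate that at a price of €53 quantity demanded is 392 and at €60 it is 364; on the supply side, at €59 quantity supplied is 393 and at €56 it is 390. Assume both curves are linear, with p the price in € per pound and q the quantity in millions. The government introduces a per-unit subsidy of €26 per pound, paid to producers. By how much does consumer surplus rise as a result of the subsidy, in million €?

Demand slope: (364 − 392)/(60 − 53) = -4, so qd = 604 − 4p.
Supply slope: (390 − 393)/(56 − 59) = 1, so qs = p + 334.
Without the subsidy, 604 − 4p = p + 334 gives 5p = 270, so p* = €54 and q* = 388.
With a per-unit subsidy paid to producers, each receives p + 26 per unit sold, so supply becomes qs = (p + 26) + 334.
Solving gives q = 408.8 with buyers paying €48.8 and producers receiving €74.8 (the €26 wedge).
ΔCS is the trapezoid between Q = 408.8 and Q = 388 of height €5.2: ½ · (388 + 408.8) · 5.2 = €2071.68.

Consumer surplus rises by €2071.68 million.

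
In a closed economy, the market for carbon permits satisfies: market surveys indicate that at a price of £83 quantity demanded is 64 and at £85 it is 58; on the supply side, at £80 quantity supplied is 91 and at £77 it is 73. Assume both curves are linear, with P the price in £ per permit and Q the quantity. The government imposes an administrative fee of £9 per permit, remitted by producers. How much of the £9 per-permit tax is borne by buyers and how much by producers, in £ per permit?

Buyers bear £6 per permit; producers bear £3 per permit.

Demand slope: (58 − 64)/(85 − 83) = -3, so Qd = 313 − 3P.
Supply slope: (73 − 91)/(77 − 80) = 6, so Qs = 6P − 389.
Without the tax, 313 − 3P = 6P − 389 gives 9P = 702, so P* = £78 and Q* = 79.
With the tax collected from producers, supply shifts: Qs = 6(P − 9) − 389.
Solving gives Q = 61 with buyers paying £84 and producers receiving £75 (the £9 wedge).
Burden on buyers: £6; on producers: £3. (They sum to £9.)
The less price-elastic side of the market bears the larger share of a per-unit tax.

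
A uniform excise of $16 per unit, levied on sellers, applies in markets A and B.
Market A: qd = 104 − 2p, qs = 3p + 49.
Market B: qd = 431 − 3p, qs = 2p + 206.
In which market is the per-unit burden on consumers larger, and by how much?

Market A: pre-tax p* = $11, q* = 82; post-tax q = 62.8; per-unit burden on consumers = $9.6.
Market B: pre-tax p* = $45, q* = 296; post-tax q = 276.8; per-unit burden on consumers = $6.4.
Difference: $9.6 vs $6.4 → market A is larger by $3.2.

Market A, by $3.2.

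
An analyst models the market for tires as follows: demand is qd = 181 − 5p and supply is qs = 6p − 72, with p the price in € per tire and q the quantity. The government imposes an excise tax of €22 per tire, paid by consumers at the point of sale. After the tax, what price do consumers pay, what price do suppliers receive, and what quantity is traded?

Without the tax, 181 − 5p = 6p − 72 gives 11p = 253, so p* = €23 and q* = 66.
With the tax collected from consumers, demand (in seller-price terms) shifts: qd = 181 − 5(p + 22).
Solving gives q = 6 with consumers paying €35 and suppliers receiving €13 (the €22 wedge).

Consumers pay €35; suppliers receive €13; quantity = 6.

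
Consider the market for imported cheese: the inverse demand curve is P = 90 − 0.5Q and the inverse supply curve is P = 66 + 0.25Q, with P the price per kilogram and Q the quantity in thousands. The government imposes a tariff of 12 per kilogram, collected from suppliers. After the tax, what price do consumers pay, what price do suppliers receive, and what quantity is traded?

Consumers pay 82; suppliers receive 70; quantity = 16.

Rewrite in direct form: Qd = 180 − 2P and Qs = 4P − 264.
Before the tax: set 180 − 2P = 4P − 264 → P* = 74, Q* = 32.
With the tax collected from suppliers, supply shifts: Qs = 4(P − 12) − 264.
New equilibrium: consumers pay 82, suppliers receive 70, Q = 16. (Wedge: Pb − Ps = 12.)
The less price-elastic side of the market bears the larger share of a per-unit tax.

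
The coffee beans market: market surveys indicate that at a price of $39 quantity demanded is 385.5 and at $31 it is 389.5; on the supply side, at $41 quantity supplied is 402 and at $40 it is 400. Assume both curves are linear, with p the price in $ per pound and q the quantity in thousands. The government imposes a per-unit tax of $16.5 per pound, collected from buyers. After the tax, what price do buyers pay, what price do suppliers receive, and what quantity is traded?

Buyers pay $47.2; suppliers receive $30.7; quantity = 381.4.

Demand slope: (389.5 − 385.5)/(31 − 39) = -0.5, so qd = 405 − 0.5p.
Supply slope: (400 − 402)/(40 − 41) = 2, so qs = 2p + 320.
Before the tax: set 405 − 0.5p = 2p + 320 → p* = $34, q* = 388.
With the tax collected from buyers, demand (in seller-price terms) shifts: qd = 405 − 0.5(p + 16.5).
Solving gives q = 381.4 with buyers paying $47.2 and suppliers receiving $30.7 (the $16.5 wedge).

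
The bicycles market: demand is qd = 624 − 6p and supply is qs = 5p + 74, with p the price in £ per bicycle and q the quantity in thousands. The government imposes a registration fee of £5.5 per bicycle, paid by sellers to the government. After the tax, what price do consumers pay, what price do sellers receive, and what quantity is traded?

Without the tax, 624 − 6p = 5p + 74 gives 11p = 550, so p* = £50 and q* = 324.
With the tax collected from sellers, supply shifts: qs = 5(p − 5.5) + 74.
Solving gives q = 309 with consumers paying £52.5 and sellers receiving £47 (the £5.5 wedge).
The less price-elastic side of the market bears the larger share of a per-unit tax.

Consumers pay £52.5; sellers receive £47; quantity = 309.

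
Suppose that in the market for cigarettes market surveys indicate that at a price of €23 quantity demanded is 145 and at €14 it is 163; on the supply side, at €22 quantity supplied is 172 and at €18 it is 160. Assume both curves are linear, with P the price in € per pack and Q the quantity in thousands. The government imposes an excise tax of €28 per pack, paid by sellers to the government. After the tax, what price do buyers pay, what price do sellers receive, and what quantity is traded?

Buyers pay €33.8; sellers receive €5.8; quantity = 123.4.

Demand slope: (163 − 145)/(14 − 23) = -2, so Qd = 191 − 2P.
Supply slope: (160 − 172)/(18 − 22) = 3, so Qs = 3P + 106.
Before the tax: set 191 − 2P = 3P + 106 → P* = €17, Q* = 157.
With the tax collected from sellers, supply shifts: Qs = 3(P − 28) + 106.
Solving gives Q = 123.4 with buyers paying €33.8 and sellers receiving €5.8 (the €28 wedge).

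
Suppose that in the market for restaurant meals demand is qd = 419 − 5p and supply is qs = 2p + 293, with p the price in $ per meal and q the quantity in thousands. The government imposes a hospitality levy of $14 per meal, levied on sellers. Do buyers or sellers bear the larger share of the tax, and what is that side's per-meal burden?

Before the tax: set 419 − 5p = 2p + 293 → p* = $18, q* = 329.
With the tax collected from sellers, supply shifts: qs = 2(p − 14) + 293.
Solving gives q = 309 with buyers paying $22 and sellers receiving $8 (the $14 wedge).
Per-meal burden: buyers $4, sellers $10.
Sellers take the larger share because supply is less price-elastic here (demand slope 5 vs supply slope 2).
The less price-elastic side of the market bears the larger share of a per-unit tax.

Sellers bear the larger share: $10 per meal.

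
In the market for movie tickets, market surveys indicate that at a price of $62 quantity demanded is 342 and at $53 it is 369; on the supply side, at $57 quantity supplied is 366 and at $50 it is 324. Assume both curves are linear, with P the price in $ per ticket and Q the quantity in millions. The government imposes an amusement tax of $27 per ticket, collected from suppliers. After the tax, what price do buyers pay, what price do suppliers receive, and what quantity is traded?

Demand slope: (369 − 342)/(53 − 62) = -3, so Qd = 528 − 3P.
Supply slope: (324 − 366)/(50 − 57) = 6, so Qs = 6P + 24.
Before the tax: set 528 − 3P = 6P + 24 → P* = $56, Q* = 360.
With the tax collected from suppliers, supply shifts: Qs = 6(P − 27) + 24.
New equilibrium: buyers pay $74, suppliers receive $47, Q = 306. (Wedge: Pb − Ps = 27.)
The less price-elastic side of the market bears the larger share of a per-unit tax.

Buyers pay $74; suppliers receive $47; quantity = 306.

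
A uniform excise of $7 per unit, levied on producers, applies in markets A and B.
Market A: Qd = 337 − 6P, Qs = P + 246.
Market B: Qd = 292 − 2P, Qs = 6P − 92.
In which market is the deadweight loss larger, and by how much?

Market A: pre-tax P* = $13, Q* = 259; post-tax Q = 253; deadweight loss = $21.
Market B: pre-tax P* = $48, Q* = 196; post-tax Q = 185.5; deadweight loss = $36.75.
Difference: $21 vs $36.75 → market B is larger by $15.75.

Market B, by $15.75.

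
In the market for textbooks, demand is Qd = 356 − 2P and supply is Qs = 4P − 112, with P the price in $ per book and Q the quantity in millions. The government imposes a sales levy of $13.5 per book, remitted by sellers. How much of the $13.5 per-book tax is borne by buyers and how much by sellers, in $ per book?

Before the tax: set 356 − 2P = 4P − 112 → P* = $78, Q* = 200.
With the tax collected from sellers, supply shifts: Qs = 4(P − 13.5) − 112.
New equilibrium: buyers pay $87, sellers receive $73.5, Q = 182. (Wedge: Pb − Ps = 13.5.)
Burden on buyers: $9; on sellers: $4.5. (They sum to $13.5.)

Buyers bear $9 per book; sellers bear $4.5 per book.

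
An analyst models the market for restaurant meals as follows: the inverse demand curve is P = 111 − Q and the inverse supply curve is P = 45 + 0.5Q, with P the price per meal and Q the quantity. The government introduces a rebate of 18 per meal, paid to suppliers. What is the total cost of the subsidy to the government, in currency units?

Government outlay = 1008.

Rewrite in direct form: Qd = 111 − P and Qs = 2P − 90.
Before the subsidy: set 111 − P = 2P − 90 → P* = 67, Q* = 44.
With a per-unit subsidy paid to suppliers, each receives P + 18 per unit sold, so supply becomes Qs = 2(P + 18) − 90.
Solving gives Q = 56 with consumers paying 55 and suppliers receiving 73 (the 18 wedge).
Outlay = t · Q = 18 · 56 = 1008.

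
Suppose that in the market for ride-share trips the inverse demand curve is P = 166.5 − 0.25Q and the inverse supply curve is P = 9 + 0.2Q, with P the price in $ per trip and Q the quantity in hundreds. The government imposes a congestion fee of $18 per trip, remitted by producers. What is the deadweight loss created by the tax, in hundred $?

Inverting to Q(P) form: Qd = 666 − 4P; Qs = 5P − 45.
Without the tax, 666 − 4P = 5P − 45 gives 9P = 711, so P* = $79 and Q* = 350.
With the tax collected from producers, supply shifts: Qs = 5(P − 18) − 45.
Solving gives Q = 310 with buyers paying $89 and producers receiving $71 (the $18 wedge).
Quantity falls by |ΔQ| = |350 − 310| = 40.
DWL = ½ · t · |ΔQ| = ½ · 18 · 40 = $360.

Deadweight loss = $360 hundred.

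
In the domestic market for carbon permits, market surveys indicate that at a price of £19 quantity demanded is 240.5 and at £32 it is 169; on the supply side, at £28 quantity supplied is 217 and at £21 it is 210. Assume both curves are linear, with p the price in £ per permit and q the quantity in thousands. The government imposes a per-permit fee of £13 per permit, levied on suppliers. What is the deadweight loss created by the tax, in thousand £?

Demand slope: (169 − 240.5)/(32 − 19) = -5.5, so qd = 345 − 5.5p.
Supply slope: (210 − 217)/(21 − 28) = 1, so qs = p + 189.
Before the tax: set 345 − 5.5p = p + 189 → p* = £24, q* = 213.
With the tax collected from suppliers, supply shifts: qs = (p − 13) + 189.
New equilibrium: consumers pay £26, suppliers receive £13, q = 202. (Wedge: pb − ps = 13.)
Quantity falls by |ΔQ| = |213 − 202| = 11.
DWL = ½ · t · |ΔQ| = ½ · 13 · 11 = £71.5.

Deadweight loss = £71.5 thousand.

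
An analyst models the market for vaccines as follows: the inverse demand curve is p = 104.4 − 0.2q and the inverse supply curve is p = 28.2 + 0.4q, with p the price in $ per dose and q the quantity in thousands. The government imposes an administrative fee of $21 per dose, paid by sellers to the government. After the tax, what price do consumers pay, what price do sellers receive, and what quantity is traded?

Inverting to q(p) form: qd = 522 − 5p; qs = 2.5p − 70.5.
Without the tax, 522 − 5p = 2.5p − 70.5 gives 7.5p = 592.5, so p* = $79 and q* = 127.
With the tax collected from sellers, supply shifts: qs = 2.5(p − 21) − 70.5.
New equilibrium: consumers pay $86, sellers receive $65, q = 92. (Wedge: pb − ps = 21.)
The less price-elastic side of the market bears the larger share of a per-unit tax.

Consumers pay $86; sellers receive $65; quantity = 92.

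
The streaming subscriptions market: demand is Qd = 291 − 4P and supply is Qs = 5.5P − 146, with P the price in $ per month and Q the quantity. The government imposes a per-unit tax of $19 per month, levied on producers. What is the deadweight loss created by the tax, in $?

Without the tax, 291 − 4P = 5.5P − 146 gives 9.5P = 437, so P* = $46 and Q* = 107.
With the tax collected from producers, supply shifts: Qs = 5.5(P − 19) − 146.
New equilibrium: buyers pay $57, producers receive $38, Q = 63. (Wedge: Pb − Ps = 19.)
Quantity falls by |ΔQ| = |107 − 63| = 44.
DWL = ½ · t · |ΔQ| = ½ · 19 · 44 = $418.

Deadweight loss = $418.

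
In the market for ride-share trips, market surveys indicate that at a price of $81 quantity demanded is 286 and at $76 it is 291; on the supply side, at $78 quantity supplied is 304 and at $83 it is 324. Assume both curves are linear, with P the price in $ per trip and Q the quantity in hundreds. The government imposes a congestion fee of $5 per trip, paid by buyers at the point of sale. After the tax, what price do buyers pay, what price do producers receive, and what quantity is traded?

Buyers pay $79; producers receive $74; quantity = 288.

Demand slope: (291 − 286)/(76 − 81) = -1, so Qd = 367 − P.
Supply slope: (324 − 304)/(83 − 78) = 4, so Qs = 4P − 8.
Without the tax, 367 − P = 4P − 8 gives 5P = 375, so P* = $75 and Q* = 292.
With the tax collected from buyers, demand (in seller-price terms) shifts: Qd = 367 − (P + 5).
Solving gives Q = 288 with buyers paying $79 and producers receiving $74 (the $5 wedge).
The less price-elastic side of the market bears the larger share of a per-unit tax.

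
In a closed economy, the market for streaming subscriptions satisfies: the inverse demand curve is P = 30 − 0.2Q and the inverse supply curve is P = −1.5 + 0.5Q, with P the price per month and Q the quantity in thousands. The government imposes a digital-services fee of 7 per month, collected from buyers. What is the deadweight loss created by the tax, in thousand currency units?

Rewrite in direct form: Qd = 150 − 5P and Qs = 2P + 3.
Before the tax: set 150 − 5P = 2P + 3 → P* = 21, Q* = 45.
With the tax collected from buyers, demand (in seller-price terms) shifts: Qd = 150 − 5(P + 7).
New equilibrium: buyers pay 23, producers receive 16, Q = 35. (Wedge: Pb − Ps = 7.)
Quantity falls by |ΔQ| = |45 − 35| = 10.
DWL = ½ · t · |ΔQ| = ½ · 7 · 10 = 35.

Deadweight loss = 35 thousand.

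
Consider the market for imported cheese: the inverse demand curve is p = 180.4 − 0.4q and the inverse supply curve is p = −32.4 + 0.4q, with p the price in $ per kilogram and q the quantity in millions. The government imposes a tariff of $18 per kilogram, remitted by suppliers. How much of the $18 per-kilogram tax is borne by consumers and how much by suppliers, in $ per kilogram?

Consumers bear $9 per kilogram; suppliers bear $9 per kilogram.

Rewrite in direct form: qd = 451 − 2.5p and qs = 2.5p + 81.
Before the tax: set 451 − 2.5p = 2.5p + 81 → p* = $74, q* = 266.
With the tax collected from suppliers, supply shifts: qs = 2.5(p − 18) + 81.
New equilibrium: consumers pay $83, suppliers receive $65, q = 243.5. (Wedge: pb − ps = 18.)
Burden on consumers: $9; on suppliers: $9. (They sum to $18.)
The less price-elastic side of the market bears the larger share of a per-unit tax.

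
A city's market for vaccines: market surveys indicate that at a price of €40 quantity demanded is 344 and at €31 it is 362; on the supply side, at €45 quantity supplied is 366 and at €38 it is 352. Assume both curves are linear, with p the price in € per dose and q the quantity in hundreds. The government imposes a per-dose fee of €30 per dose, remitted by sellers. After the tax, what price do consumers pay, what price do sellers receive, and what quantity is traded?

Demand slope: (362 − 344)/(31 − 40) = -2, so qd = 424 − 2p.
Supply slope: (352 − 366)/(38 − 45) = 2, so qs = 2p + 276.
Without the tax, 424 − 2p = 2p + 276 gives 4p = 148, so p* = €37 and q* = 350.
With the tax collected from sellers, supply shifts: qs = 2(p − 30) + 276.
Solving gives q = 320 with consumers paying €52 and sellers receiving €22 (the €30 wedge).
The less price-elastic side of the market bears the larger share of a per-unit tax.

Consumers pay €52; sellers receive €22; quantity = 320.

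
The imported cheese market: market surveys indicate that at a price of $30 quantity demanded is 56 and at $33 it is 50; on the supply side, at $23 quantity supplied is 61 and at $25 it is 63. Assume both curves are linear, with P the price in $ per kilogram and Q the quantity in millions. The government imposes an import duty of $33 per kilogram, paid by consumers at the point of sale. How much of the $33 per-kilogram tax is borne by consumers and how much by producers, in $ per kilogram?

Demand slope: (50 − 56)/(33 − 30) = -2, so Qd = 116 − 2P.
Supply slope: (63 − 61)/(25 − 23) = 1, so Qs = P + 38.
Before the tax: set 116 − 2P = P + 38 → P* = $26, Q* = 64.
With the tax collected from consumers, demand (in seller-price terms) shifts: Qd = 116 − 2(P + 33).
New equilibrium: consumers pay $37, producers receive $4, Q = 42. (Wedge: Pb − Ps = 33.)
Burden on consumers: $11; on producers: $22. (They sum to $33.)
The less price-elastic side of the market bears the larger share of a per-unit tax.

Consumers bear $11 per kilogram; producers bear $22 per kilogram.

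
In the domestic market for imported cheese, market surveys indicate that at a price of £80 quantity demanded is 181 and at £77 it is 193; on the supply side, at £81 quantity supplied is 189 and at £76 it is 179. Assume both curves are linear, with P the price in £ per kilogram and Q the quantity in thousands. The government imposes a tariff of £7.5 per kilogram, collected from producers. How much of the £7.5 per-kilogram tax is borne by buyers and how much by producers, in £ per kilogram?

Buyers bear £2.5 per kilogram; producers bear £5 per kilogram.

Demand slope: (193 − 181)/(77 − 80) = -4, so Qd = 501 − 4P.
Supply slope: (179 − 189)/(76 − 81) = 2, so Qs = 2P + 27.
Before the tax: set 501 − 4P = 2P + 27 → P* = £79, Q* = 185.
With the tax collected from producers, supply shifts: Qs = 2(P − 7.5) + 27.
Solving gives Q = 175 with buyers paying £81.5 and producers receiving £74 (the £7.5 wedge).
Burden on buyers: £2.5; on producers: £5. (They sum to £7.5.)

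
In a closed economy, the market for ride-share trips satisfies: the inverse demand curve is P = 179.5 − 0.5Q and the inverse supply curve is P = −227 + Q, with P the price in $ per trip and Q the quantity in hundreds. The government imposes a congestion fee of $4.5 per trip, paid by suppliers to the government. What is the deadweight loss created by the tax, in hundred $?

Rewrite in direct form: Qd = 359 − 2P and Qs = P + 227.
Without the tax, 359 − 2P = P + 227 gives 3P = 132, so P* = $44 and Q* = 271.
With the tax collected from suppliers, supply shifts: Qs = (P − 4.5) + 227.
New equilibrium: consumers pay $45.5, suppliers receive $41, Q = 268. (Wedge: Pb − Ps = 4.5.)
Quantity falls by |ΔQ| = |271 − 268| = 3.
DWL = ½ · t · |ΔQ| = ½ · 4.5 · 3 = $6.75.

Deadweight loss = $6.75 hundred.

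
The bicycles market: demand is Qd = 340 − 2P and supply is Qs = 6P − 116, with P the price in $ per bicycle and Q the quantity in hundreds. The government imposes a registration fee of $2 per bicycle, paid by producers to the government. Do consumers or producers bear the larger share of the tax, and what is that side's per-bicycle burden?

Consumers bear the larger share: $1.5 per bicycle.

Before the tax: set 340 − 2P = 6P − 116 → P* = $57, Q* = 226.
With the tax collected from producers, supply shifts: Qs = 6(P − 2) − 116.
Solving gives Q = 223 with consumers paying $58.5 and producers receiving $56.5 (the $2 wedge).
Per-bicycle burden: consumers $1.5, producers $0.5.
Consumers take the larger share because demand is less price-elastic here (demand slope 2 vs supply slope 6).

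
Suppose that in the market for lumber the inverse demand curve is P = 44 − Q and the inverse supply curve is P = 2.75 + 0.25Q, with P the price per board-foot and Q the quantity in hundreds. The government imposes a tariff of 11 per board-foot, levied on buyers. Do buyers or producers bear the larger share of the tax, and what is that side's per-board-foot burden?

Buyers bear the larger share: 8.8 per board-foot.

Inverting to Q(P) form: Qd = 44 − P; Qs = 4P − 11.
Without the tax, 44 − P = 4P − 11 gives 5P = 55, so P* = 11 and Q* = 33.
With the tax collected from buyers, demand (in seller-price terms) shifts: Qd = 44 − (P + 11).
New equilibrium: buyers pay 19.8, producers receive 8.8, Q = 24.2. (Wedge: Pb − Ps = 11.)
Per-board-foot burden: buyers 8.8, producers 2.2.
Buyers take the larger share because demand is less price-elastic here (demand slope 1 vs supply slope 4).
The less price-elastic side of the market bears the larger share of a per-unit tax.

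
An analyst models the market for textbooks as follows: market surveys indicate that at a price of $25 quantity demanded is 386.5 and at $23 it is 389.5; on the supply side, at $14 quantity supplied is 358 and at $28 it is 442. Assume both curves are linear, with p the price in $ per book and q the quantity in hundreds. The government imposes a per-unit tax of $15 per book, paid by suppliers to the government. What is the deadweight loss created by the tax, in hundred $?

Demand slope: (389.5 − 386.5)/(23 − 25) = -1.5, so qd = 424 − 1.5p.
Supply slope: (442 − 358)/(28 − 14) = 6, so qs = 6p + 274.
Without the tax, 424 − 1.5p = 6p + 274 gives 7.5p = 150, so p* = $20 and q* = 394.
With the tax collected from suppliers, supply shifts: qs = 6(p − 15) + 274.
Solving gives q = 376 with consumers paying $32 and suppliers receiving $17 (the $15 wedge).
Quantity falls by |ΔQ| = |394 − 376| = 18.
DWL = ½ · t · |ΔQ| = ½ · 15 · 18 = $135.

Deadweight loss = $135 hundred.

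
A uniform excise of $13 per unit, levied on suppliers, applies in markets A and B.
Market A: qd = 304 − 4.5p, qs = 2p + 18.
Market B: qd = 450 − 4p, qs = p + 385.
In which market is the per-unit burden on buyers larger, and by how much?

Market A: pre-tax p* = $44, q* = 106; post-tax q = 88; per-unit burden on buyers = $4.
Market B: pre-tax p* = $13, q* = 398; post-tax q = 387.6; per-unit burden on buyers = $2.6.
Difference: $4 vs $2.6 → market A is larger by $1.4.

Market A, by $1.4.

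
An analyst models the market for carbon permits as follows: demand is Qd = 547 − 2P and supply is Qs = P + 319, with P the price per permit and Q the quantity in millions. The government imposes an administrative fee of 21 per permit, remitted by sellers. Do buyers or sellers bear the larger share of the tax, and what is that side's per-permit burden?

Sellers bear the larger share: 14 per permit.

Before the tax: set 547 − 2P = P + 319 → P* = 76, Q* = 395.
With the tax collected from sellers, supply shifts: Qs = (P − 21) + 319.
New equilibrium: buyers pay 83, sellers receive 62, Q = 381. (Wedge: Pb − Ps = 21.)
Per-permit burden: buyers 7, sellers 14.
Sellers take the larger share because supply is less price-elastic here (demand slope 2 vs supply slope 1).
The less price-elastic side of the market bears the larger share of a per-unit tax.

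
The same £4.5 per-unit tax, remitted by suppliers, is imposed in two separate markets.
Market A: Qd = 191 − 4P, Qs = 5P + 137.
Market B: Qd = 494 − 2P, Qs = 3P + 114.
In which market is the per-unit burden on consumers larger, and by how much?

Market A: pre-tax P* = £6, Q* = 167; post-tax Q = 157; per-unit burden on consumers = £2.5.
Market B: pre-tax P* = £76, Q* = 342; post-tax Q = 336.6; per-unit burden on consumers = £2.7.
Difference: £2.5 vs £2.7 → market B is larger by £0.2.

Market B, by £0.2.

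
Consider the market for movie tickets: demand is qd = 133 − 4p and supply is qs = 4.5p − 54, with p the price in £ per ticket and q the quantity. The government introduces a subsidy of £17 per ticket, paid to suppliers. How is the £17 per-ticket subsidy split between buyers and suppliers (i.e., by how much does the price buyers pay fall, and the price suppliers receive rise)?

Before the subsidy: set 133 − 4p = 4.5p − 54 → p* = £22, q* = 45.
With a per-unit subsidy paid to suppliers, each receives p + 17 per unit sold, so supply becomes qs = 4.5(p + 17) − 54.
New equilibrium: buyers pay £13, suppliers receive £30, q = 81. (Wedge: pb − ps = −17.)
Gain to buyers: £9; to suppliers: £8. (They sum to £17.)

Buyers gain £9 per ticket; suppliers gain £8 per ticket.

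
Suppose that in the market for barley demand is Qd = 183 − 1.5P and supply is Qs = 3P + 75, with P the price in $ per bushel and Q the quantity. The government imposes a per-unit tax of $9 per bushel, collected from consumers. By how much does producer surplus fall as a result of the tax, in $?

Without the tax, 183 − 1.5P = 3P + 75 gives 4.5P = 108, so P* = $24 and Q* = 147.
With the tax collected from consumers, demand (in seller-price terms) shifts: Qd = 183 − 1.5(P + 9).
New equilibrium: consumers pay $30, suppliers receive $21, Q = 138. (Wedge: Pb − Ps = 9.)
ΔPS is the trapezoid between Q = 138 and Q = 147 of height $3: ½ · (147 + 138) · 3 = $427.5.

Producer surplus falls by $427.5.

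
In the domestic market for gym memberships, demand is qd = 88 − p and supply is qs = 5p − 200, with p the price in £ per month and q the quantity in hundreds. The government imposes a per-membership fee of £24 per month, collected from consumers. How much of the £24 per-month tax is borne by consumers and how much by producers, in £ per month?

Without the tax, 88 − p = 5p − 200 gives 6p = 288, so p* = £48 and q* = 40.
With the tax collected from consumers, demand (in seller-price terms) shifts: qd = 88 − (p + 24).
Solving gives q = 20 with consumers paying £68 and producers receiving £44 (the £24 wedge).
Burden on consumers: £20; on producers: £4. (They sum to £24.)

Consumers bear £20 per month; producers bear £4 per month.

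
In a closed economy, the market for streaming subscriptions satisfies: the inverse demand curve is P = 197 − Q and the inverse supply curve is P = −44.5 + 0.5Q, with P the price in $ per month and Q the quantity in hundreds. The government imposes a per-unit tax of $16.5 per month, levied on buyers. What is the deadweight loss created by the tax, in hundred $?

Deadweight loss = $90.75 hundred.

Rewrite in direct form: Qd = 197 − P and Qs = 2P + 89.
Before the tax: set 197 − P = 2P + 89 → P* = $36, Q* = 161.
With the tax collected from buyers, demand (in seller-price terms) shifts: Qd = 197 − (P + 16.5).
New equilibrium: buyers pay $47, producers receive $30.5, Q = 150. (Wedge: Pb − Ps = 16.5.)
Quantity falls by |ΔQ| = |161 − 150| = 11.
DWL = ½ · t · |ΔQ| = ½ · 16.5 · 11 = $90.75.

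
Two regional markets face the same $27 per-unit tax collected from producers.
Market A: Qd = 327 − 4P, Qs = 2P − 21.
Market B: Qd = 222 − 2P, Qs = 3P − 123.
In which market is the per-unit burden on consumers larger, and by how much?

Market A: pre-tax P* = $58, Q* = 95; post-tax Q = 59; per-unit burden on consumers = $9.
Market B: pre-tax P* = $69, Q* = 84; post-tax Q = 51.6; per-unit burden on consumers = $16.2.
Difference: $9 vs $16.2 → market B is larger by $7.2.

Market B, by $7.2.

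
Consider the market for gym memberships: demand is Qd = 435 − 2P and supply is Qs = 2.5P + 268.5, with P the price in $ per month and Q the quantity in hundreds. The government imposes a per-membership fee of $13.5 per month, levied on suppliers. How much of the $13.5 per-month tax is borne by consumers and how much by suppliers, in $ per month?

Before the tax: set 435 − 2P = 2.5P + 268.5 → P* = $37, Q* = 361.
With the tax collected from suppliers, supply shifts: Qs = 2.5(P − 13.5) + 268.5.
New equilibrium: consumers pay $44.5, suppliers receive $31, Q = 346. (Wedge: Pb − Ps = 13.5.)
Burden on consumers: $7.5; on suppliers: $6. (They sum to $13.5.)

Consumers bear $7.5 per month; suppliers bear $6 per month.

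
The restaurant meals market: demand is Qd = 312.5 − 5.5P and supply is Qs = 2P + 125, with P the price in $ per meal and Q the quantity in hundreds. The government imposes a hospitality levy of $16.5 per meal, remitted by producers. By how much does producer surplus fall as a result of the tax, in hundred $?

Before the tax: set 312.5 − 5.5P = 2P + 125 → P* = $25, Q* = 175.
With the tax collected from producers, supply shifts: Qs = 2(P − 16.5) + 125.
Solving gives Q = 150.8 with consumers paying $29.4 and producers receiving $12.9 (the $16.5 wedge).
ΔPS is the trapezoid between Q = 150.8 and Q = 175 of height $12.1: ½ · (175 + 150.8) · 12.1 = $1971.09.

Producer surplus falls by $1971.09 hundred.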